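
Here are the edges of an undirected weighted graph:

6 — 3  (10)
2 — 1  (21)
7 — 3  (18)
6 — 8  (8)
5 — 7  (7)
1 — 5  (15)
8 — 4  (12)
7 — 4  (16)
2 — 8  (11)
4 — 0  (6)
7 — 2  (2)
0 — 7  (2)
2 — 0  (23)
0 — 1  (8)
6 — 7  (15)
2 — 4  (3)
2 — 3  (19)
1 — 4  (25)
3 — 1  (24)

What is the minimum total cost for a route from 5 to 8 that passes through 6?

Shortest 5→6: 5 → 7 → 6 = 22
Best 6 to 8: 6 → 8 costing 8
Total via 6: 22 + 8 = 30.

30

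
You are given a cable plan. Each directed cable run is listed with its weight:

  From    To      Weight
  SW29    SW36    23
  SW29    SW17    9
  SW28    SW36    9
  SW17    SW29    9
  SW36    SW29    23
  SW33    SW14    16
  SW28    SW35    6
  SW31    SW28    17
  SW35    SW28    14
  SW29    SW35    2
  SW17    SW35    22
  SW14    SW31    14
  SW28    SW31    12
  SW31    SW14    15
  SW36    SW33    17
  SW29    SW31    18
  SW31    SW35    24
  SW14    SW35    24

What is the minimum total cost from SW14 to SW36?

40

Shortest distances from SW14:
SW14: 0
SW31: 14  (via SW14)
SW35: 24  (via SW14)
SW28: 31  (via SW31)
SW36: 40  (via SW28)
Shortest route: SW14 → SW31 → SW28 → SW36 = 40.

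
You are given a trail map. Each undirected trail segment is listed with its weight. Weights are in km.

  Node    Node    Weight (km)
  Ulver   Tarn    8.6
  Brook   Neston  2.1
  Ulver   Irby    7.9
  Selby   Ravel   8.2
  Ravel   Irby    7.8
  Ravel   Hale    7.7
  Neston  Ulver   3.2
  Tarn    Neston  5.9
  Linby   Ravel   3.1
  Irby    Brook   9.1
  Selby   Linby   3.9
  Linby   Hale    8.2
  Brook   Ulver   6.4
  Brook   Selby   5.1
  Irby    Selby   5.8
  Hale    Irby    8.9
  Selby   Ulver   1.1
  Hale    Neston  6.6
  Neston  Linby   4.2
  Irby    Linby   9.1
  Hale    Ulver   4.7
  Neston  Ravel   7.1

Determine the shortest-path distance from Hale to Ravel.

7.7 km

Candidate routes:
Hale–Linby–Ravel: 8.2+3.1 = 11.3
Hale–Ulver–Selby–Linby–Ravel: 4.7+1.1+3.9+3.1 = 12.8
Hale–Ravel: 7.7 = 7.7
Cheapest is Hale–Ravel at 7.7 km.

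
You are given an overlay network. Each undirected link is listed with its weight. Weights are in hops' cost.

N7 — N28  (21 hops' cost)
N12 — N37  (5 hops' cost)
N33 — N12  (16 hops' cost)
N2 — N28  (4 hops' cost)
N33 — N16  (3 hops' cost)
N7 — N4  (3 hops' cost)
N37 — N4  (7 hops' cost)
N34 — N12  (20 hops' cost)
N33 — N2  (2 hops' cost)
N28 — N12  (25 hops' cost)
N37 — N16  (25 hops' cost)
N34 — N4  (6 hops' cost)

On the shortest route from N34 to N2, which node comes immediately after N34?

N4

Candidate routes:
N34 - N4 - N7 - N28 - N2: 6+3+21+4 = 34
N34 - N12 - N33 - N2: 20+16+2 = 38
N34 - N4 - N37 - N12 - N33 - N2: 6+7+5+16+2 = 36
Cheapest is N34 - N4 - N7 - N28 - N2 at 34 hops' cost.
So from N34 the first move is to N4.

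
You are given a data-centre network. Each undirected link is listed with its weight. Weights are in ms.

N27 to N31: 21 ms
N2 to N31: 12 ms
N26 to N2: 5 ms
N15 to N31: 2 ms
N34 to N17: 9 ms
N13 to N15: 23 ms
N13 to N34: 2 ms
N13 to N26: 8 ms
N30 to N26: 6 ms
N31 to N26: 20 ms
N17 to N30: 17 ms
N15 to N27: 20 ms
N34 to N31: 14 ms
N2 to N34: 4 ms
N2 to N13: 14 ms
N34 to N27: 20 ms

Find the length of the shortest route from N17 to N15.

Candidate routes:
N17–N34–N2–N31–N15: 9+4+12+2 = 27
N17–N34–N31–N15: 9+14+2 = 25
N17–N34–N13–N15: 9+2+23 = 34
Cheapest is N17–N34–N31–N15 at 25 ms.

25 ms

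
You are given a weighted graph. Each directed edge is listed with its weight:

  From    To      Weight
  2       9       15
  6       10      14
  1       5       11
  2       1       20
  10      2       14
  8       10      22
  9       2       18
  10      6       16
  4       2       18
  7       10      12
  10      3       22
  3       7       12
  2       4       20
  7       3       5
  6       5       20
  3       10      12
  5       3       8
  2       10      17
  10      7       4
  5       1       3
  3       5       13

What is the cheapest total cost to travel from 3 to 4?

46

Running Dijkstra from 3:
3: 0
7: 12  (via 3)
10: 12  (via 3)
5: 13  (via 3)
1: 16  (via 5)
2: 26  (via 10)
6: 28  (via 10)
9: 41  (via 2)
4: 46  (via 2)
Shortest route: 3 → 10 → 2 → 4 = 46.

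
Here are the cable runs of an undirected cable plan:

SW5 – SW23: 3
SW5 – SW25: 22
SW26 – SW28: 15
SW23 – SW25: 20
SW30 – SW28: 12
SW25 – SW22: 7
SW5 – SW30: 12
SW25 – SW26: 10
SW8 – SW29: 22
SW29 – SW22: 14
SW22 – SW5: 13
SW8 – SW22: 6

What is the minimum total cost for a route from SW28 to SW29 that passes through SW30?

51

Shortest SW28→SW30: SW28 → SW30 = 12
Best SW30 to SW29: SW30 → SW5 → SW22 → SW29 costing 39
Total via SW30: 12 + 39 = 51.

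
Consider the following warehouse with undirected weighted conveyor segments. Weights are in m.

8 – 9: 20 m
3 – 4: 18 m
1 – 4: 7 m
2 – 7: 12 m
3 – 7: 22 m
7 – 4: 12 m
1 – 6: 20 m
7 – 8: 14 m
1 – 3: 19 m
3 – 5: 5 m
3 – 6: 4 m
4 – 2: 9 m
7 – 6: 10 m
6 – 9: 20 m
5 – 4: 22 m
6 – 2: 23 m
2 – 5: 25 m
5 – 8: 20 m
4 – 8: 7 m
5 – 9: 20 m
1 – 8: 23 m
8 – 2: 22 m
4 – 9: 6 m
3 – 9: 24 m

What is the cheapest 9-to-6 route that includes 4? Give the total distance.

Best 9 to 4: 9 → 4 costing 6
Shortest 4→6: 4 → 7 → 6 = 22
Total via 4: 6 + 22 = 28 m.

28 m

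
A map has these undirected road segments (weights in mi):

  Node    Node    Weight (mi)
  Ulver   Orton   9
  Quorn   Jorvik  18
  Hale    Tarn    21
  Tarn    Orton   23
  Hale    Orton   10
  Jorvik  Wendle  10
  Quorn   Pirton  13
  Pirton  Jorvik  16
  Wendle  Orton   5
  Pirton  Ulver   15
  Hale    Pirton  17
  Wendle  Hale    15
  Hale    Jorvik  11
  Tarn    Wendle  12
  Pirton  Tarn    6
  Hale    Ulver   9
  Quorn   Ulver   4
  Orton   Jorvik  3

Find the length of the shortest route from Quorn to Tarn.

19 mi

Running Dijkstra from Quorn:
Quorn: 0
Ulver: 4  (via Quorn)
Pirton: 13  (via Quorn)
Hale: 13  (via Ulver)
Orton: 13  (via Ulver)
Jorvik: 16  (via Orton)
Wendle: 18  (via Orton)
Tarn: 19  (via Pirton)
Shortest route: Quorn–Pirton–Tarn = 19 mi.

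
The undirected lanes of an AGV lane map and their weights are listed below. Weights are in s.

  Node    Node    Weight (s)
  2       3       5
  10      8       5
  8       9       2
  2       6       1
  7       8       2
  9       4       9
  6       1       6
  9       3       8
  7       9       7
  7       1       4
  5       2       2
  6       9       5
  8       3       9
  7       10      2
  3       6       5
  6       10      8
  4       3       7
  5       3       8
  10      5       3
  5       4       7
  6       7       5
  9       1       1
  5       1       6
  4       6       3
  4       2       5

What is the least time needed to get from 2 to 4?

Shortest distances from 2:
2: 0
6: 1  (via 2)
5: 2  (via 2)
4: 4  (via 6)
Shortest route: 2–6–4 = 4 s.

4 s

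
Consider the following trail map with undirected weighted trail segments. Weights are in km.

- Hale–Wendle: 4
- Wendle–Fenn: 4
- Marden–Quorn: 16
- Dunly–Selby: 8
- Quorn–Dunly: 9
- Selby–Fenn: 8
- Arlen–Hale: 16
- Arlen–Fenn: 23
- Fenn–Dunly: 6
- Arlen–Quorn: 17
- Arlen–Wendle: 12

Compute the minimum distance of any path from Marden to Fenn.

31 km

Candidate routes:
Marden–Quorn–Dunly–Fenn: 16+9+6 = 31
Marden–Quorn–Arlen–Wendle–Fenn: 16+17+12+4 = 49
Marden–Quorn–Dunly–Selby–Fenn: 16+9+8+8 = 41
Cheapest is Marden–Quorn–Dunly–Fenn at 31 km.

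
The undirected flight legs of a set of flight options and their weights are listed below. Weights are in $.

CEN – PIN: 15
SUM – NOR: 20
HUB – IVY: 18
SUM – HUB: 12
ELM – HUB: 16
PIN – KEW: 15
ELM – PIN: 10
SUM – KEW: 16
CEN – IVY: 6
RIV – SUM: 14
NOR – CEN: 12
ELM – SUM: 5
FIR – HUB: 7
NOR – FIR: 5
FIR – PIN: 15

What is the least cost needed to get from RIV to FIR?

Settle nodes by increasing distance from RIV:
RIV: 0
SUM: 14  (via RIV)
ELM: 19  (via SUM)
HUB: 26  (via SUM)
PIN: 29  (via ELM)
KEW: 30  (via SUM)
FIR: 33  (via HUB)
Shortest route: RIV–SUM–HUB–FIR = $33.

$33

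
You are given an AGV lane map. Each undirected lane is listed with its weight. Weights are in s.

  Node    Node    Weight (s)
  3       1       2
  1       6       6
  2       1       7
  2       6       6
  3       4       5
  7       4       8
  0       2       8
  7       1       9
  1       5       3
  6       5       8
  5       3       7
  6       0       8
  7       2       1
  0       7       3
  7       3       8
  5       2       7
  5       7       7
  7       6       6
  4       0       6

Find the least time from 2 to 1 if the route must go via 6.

Best 2 to 6: 2–6 costing 6
Shortest 6→1: 6–1 = 6
Total via 6: 6 + 6 = 12 s.

12 s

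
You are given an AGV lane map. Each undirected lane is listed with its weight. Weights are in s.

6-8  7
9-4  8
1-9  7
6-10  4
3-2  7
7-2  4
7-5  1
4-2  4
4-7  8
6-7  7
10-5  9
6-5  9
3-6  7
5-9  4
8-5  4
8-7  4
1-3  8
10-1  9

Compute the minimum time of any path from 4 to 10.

18 s

Enumerating some paths:
4–7–6–10: 8+7+4 = 19
4–7–5–10: 8+1+9 = 18
The minimum is 18 s via 4–7–5–10.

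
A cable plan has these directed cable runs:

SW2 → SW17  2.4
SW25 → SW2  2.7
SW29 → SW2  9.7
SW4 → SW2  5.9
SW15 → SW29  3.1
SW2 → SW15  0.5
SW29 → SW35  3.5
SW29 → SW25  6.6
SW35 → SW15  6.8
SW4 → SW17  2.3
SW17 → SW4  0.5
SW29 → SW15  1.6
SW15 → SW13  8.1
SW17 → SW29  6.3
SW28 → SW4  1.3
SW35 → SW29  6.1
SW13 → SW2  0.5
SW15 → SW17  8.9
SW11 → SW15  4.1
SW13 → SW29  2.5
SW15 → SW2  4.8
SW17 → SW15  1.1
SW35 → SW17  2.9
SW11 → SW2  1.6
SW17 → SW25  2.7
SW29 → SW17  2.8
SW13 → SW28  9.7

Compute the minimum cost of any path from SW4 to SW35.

10

Settle nodes by increasing distance from SW4:
SW4: 0
SW17: 2.3  (via SW4)
SW15: 3.4  (via SW17)
SW25: 5  (via SW17)
SW2: 5.9  (via SW4)
SW29: 6.5  (via SW15)
SW35: 10  (via SW29)
Shortest route: SW4–SW17–SW15–SW29–SW35 = 10.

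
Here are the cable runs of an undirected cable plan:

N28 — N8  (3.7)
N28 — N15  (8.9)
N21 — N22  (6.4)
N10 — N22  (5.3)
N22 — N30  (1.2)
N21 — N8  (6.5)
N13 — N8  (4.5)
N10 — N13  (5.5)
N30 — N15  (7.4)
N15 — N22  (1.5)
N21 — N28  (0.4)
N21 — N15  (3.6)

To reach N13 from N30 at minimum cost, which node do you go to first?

Enumerating some paths:
N30–N22–N15–N21–N8–N13: 1.2+1.5+3.6+6.5+4.5 = 17.3
N30–N22–N21–N28–N8–N13: 1.2+6.4+0.4+3.7+4.5 = 16.2
N30–N22–N10–N13: 1.2+5.3+5.5 = 12
N30–N22–N15–N21–N28–N8–N13: 1.2+1.5+3.6+0.4+3.7+4.5 = 14.9
Cheapest is N30–N22–N10–N13 at 12.
So from N30 the first move is to N22.

N22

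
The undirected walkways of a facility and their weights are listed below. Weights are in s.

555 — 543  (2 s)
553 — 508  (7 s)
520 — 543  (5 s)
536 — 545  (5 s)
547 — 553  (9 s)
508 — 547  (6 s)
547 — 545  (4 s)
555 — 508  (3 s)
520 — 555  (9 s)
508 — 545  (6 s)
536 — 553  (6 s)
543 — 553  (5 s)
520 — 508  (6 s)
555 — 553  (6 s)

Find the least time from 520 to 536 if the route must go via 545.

Best 520 to 545: 520 → 508 → 545 costing 12
Best 545 to 536: 545 → 536 costing 5
Total via 545: 12 + 5 = 17 s.

17 s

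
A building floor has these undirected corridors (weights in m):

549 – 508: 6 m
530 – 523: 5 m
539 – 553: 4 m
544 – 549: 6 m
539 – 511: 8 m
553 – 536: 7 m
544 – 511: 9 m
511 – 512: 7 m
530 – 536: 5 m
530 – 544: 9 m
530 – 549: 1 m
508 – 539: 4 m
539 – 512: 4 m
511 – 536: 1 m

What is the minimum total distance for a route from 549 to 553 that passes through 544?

Best 549 to 544: 549 → 544 costing 6
Shortest 544→553: 544 → 511 → 536 → 553 = 17
Total via 544: 6 + 17 = 23 m.

23 m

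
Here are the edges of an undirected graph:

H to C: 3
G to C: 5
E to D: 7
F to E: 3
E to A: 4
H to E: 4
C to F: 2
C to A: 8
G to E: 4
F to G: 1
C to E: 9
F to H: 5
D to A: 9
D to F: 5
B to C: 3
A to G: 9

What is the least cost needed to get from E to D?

7

Compare a few routes:
E–G–F–D: 4+1+5 = 10
E–A–D: 4+9 = 13
E–D: 7 = 7
E–F–D: 3+5 = 8
The minimum is 7 via E–D.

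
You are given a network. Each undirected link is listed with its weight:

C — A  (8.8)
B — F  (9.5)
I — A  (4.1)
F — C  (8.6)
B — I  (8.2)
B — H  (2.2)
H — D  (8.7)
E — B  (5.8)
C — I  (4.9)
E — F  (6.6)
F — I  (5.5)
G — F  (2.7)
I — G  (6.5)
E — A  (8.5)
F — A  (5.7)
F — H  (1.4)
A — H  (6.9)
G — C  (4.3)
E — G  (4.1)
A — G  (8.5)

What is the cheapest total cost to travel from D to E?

Settle nodes by increasing distance from D:
D: 0
H: 8.7  (via D)
F: 10.1  (via H)
B: 10.9  (via H)
G: 12.8  (via F)
A: 15.6  (via H)
I: 15.6  (via F)
E: 16.7  (via F)
Shortest route: D → H → F → E = 16.7.

16.7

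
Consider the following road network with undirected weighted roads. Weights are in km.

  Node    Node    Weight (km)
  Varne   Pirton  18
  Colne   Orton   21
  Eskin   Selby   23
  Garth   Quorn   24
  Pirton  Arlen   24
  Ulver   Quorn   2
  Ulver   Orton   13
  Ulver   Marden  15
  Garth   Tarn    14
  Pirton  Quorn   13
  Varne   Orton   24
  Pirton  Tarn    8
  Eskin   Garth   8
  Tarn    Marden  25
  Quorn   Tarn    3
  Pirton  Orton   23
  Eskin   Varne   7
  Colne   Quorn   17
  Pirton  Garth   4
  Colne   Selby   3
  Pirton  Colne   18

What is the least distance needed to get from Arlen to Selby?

45 km

Compare a few routes:
Arlen → Pirton → Garth → Eskin → Selby: 24+4+8+23 = 59
Arlen → Pirton → Colne → Selby: 24+18+3 = 45
Arlen → Pirton → Quorn → Colne → Selby: 24+13+17+3 = 57
Arlen → Pirton → Tarn → Quorn → Colne → Selby: 24+8+3+17+3 = 55
Cheapest is Arlen → Pirton → Colne → Selby at 45 km.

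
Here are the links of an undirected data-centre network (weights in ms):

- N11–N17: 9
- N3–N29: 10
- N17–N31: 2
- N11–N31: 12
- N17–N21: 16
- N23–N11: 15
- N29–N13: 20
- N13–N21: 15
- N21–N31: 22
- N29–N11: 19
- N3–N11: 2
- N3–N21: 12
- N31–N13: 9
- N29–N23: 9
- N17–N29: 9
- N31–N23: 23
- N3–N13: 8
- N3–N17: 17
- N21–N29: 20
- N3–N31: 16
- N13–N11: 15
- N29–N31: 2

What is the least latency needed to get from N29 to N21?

20 ms

Compare a few routes:
N29–N21: 20 = 20
N29–N3–N21: 10+12 = 22
Cheapest is N29–N21 at 20 ms.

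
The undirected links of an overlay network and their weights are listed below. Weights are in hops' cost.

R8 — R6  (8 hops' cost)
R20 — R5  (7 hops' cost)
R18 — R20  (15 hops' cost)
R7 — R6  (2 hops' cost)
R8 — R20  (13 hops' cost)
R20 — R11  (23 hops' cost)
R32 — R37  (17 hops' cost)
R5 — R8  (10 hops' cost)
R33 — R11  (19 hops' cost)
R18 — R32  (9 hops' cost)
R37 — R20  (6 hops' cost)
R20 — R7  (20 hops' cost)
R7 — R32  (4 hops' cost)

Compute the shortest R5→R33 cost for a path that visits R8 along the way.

65 hops' cost

Shortest R5→R8: R5–R8 = 10
Best R8 to R33: R8–R20–R11–R33 costing 55
Total via R8: 10 + 55 = 65 hops' cost.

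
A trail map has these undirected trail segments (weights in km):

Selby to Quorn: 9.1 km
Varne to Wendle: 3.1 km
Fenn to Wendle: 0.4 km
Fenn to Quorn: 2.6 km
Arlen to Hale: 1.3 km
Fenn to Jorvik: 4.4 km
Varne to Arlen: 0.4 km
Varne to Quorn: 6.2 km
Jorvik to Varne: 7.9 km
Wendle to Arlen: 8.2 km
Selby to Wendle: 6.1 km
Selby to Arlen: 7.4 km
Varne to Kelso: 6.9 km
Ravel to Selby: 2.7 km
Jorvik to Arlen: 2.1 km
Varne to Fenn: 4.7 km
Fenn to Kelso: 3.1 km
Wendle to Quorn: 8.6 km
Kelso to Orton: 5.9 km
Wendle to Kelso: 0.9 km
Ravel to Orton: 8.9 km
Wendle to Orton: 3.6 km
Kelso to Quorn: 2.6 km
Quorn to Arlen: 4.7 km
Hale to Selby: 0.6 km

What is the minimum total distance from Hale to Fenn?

Candidate routes:
Hale–Arlen–Varne–Wendle–Fenn: 1.3+0.4+3.1+0.4 = 5.2
Hale–Arlen–Varne–Fenn: 1.3+0.4+4.7 = 6.4
Hale–Selby–Wendle–Fenn: 0.6+6.1+0.4 = 7.1
Cheapest is Hale–Arlen–Varne–Wendle–Fenn at 5.2 km.

5.2 km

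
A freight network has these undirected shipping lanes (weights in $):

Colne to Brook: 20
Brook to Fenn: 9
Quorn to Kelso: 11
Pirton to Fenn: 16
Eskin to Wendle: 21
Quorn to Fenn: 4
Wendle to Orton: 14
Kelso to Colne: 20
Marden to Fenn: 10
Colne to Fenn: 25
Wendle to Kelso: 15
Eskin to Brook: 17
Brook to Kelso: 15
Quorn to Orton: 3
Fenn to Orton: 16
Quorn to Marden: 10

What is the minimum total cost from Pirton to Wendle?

Running Dijkstra from Pirton:
Pirton: 0
Fenn: 16  (via Pirton)
Quorn: 20  (via Fenn)
Orton: 23  (via Quorn)
Brook: 25  (via Fenn)
Marden: 26  (via Fenn)
Kelso: 31  (via Quorn)
Wendle: 37  (via Orton)
Shortest route: Pirton–Fenn–Quorn–Orton–Wendle = $37.

$37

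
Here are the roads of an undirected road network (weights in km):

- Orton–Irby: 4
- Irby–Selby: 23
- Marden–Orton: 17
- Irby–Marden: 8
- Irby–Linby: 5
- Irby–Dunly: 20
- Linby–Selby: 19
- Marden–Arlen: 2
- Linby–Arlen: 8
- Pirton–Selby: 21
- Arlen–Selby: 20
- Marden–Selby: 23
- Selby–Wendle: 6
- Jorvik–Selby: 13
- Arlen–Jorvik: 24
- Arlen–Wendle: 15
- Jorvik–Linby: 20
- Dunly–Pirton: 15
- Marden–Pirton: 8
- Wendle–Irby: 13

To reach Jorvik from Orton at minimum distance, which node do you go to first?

Irby

Enumerating some paths:
Orton–Irby–Selby–Jorvik: 4+23+13 = 40
Orton–Irby–Wendle–Selby–Jorvik: 4+13+6+13 = 36
Orton–Irby–Linby–Jorvik: 4+5+20 = 29
Orton–Irby–Marden–Arlen–Jorvik: 4+8+2+24 = 38
The minimum is 29 km via Orton–Irby–Linby–Jorvik.
So from Orton the first move is to Irby.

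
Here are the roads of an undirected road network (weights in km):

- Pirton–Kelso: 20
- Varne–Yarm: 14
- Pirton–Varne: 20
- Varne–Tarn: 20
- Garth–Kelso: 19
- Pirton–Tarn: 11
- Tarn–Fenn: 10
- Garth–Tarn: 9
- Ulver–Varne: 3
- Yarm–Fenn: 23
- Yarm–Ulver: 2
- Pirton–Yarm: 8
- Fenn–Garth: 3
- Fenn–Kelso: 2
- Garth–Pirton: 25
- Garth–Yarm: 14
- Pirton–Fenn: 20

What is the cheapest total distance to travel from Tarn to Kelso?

Settle nodes by increasing distance from Tarn:
Tarn: 0
Garth: 9  (via Tarn)
Fenn: 10  (via Tarn)
Pirton: 11  (via Tarn)
Kelso: 12  (via Fenn)
Shortest route: Tarn → Fenn → Kelso = 12 km.

12 km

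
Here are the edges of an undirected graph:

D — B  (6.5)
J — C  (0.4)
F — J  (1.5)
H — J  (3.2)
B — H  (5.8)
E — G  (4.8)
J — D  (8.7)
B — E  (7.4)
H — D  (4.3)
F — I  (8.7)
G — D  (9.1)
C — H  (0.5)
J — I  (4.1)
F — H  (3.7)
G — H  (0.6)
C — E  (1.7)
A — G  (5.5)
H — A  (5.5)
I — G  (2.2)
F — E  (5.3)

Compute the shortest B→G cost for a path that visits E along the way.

Best B to E: B–E costing 7.4
Shortest E→G: E–C–H–G = 2.8
Total via E: 7.4 + 2.8 = 10.2.

10.2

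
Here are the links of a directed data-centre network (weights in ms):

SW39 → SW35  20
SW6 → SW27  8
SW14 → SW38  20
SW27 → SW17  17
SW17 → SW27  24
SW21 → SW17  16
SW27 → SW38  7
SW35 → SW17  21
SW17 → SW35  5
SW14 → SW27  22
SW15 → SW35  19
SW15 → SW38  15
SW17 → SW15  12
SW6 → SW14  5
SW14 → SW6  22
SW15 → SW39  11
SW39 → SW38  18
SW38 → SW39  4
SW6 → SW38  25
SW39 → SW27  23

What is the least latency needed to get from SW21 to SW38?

Running Dijkstra from SW21:
SW21: 0
SW17: 16  (via SW21)
SW35: 21  (via SW17)
SW15: 28  (via SW17)
SW39: 39  (via SW15)
SW27: 40  (via SW17)
SW38: 43  (via SW15)
Shortest route: SW21–SW17–SW15–SW38 = 43 ms.

43 ms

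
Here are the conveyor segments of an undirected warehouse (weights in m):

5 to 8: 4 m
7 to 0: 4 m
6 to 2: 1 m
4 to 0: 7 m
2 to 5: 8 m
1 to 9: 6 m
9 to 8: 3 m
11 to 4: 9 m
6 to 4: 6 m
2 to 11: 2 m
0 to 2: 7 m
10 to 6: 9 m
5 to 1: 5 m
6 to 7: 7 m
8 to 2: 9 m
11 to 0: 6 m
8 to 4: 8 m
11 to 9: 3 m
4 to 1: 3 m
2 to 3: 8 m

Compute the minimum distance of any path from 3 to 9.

13 m

Running Dijkstra from 3:
3: 0
2: 8  (via 3)
6: 9  (via 2)
11: 10  (via 2)
9: 13  (via 11)
Shortest route: 3–2–11–9 = 13 m.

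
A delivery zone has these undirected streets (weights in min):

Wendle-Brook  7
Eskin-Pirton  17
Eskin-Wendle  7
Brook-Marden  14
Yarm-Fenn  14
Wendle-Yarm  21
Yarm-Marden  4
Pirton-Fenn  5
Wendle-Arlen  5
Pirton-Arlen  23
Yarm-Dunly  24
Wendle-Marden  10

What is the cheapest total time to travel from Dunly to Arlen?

Shortest distances from Dunly:
Dunly: 0
Yarm: 24  (via Dunly)
Marden: 28  (via Yarm)
Wendle: 38  (via Marden)
Fenn: 38  (via Yarm)
Brook: 42  (via Marden)
Arlen: 43  (via Wendle)
Shortest route: Dunly → Yarm → Marden → Wendle → Arlen = 43 min.

43 min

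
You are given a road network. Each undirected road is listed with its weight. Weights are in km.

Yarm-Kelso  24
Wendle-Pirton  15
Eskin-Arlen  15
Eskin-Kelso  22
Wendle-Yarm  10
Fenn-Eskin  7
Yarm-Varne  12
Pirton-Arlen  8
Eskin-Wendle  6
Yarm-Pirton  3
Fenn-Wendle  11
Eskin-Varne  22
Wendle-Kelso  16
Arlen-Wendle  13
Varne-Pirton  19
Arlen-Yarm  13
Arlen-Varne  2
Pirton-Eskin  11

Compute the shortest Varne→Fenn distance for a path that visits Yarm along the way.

Shortest Varne→Yarm: Varne → Yarm = 12
Best Yarm to Fenn: Yarm → Wendle → Fenn costing 21
Total via Yarm: 12 + 21 = 33 km.

33 km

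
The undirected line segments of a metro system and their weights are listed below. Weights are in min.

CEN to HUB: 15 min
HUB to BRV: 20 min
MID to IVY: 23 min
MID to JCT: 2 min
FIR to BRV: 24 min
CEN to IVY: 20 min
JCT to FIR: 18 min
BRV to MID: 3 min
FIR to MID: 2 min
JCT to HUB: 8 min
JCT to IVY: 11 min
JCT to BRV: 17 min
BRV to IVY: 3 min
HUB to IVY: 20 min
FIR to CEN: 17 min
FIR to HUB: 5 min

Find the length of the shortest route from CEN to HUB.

15 min

Enumerating some paths:
CEN - FIR - HUB: 17+5 = 22
CEN - HUB: 15 = 15
CEN - FIR - MID - JCT - HUB: 17+2+2+8 = 29
The minimum is 15 min via CEN - HUB.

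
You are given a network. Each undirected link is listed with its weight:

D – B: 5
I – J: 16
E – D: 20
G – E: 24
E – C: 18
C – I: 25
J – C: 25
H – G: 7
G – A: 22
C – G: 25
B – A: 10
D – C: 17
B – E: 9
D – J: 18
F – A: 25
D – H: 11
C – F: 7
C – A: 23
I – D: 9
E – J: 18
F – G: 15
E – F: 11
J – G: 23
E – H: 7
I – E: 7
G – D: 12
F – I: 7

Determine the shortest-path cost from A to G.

22

Candidate routes:
A - B - D - H - G: 10+5+11+7 = 33
A - B - D - G: 10+5+12 = 27
A - G: 22 = 22
Cheapest is A - G at 22.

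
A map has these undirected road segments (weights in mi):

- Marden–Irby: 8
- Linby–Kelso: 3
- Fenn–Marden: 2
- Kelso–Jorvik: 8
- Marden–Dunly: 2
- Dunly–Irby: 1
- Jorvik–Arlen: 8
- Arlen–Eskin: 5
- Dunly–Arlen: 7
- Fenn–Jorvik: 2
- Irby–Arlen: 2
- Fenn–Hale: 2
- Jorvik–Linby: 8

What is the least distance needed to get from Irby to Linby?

Settle nodes by increasing distance from Irby:
Irby: 0
Dunly: 1  (via Irby)
Arlen: 2  (via Irby)
Marden: 3  (via Dunly)
Fenn: 5  (via Marden)
Jorvik: 7  (via Fenn)
Eskin: 7  (via Arlen)
Hale: 7  (via Fenn)
Kelso: 15  (via Jorvik)
Linby: 15  (via Jorvik)
Shortest route: Irby → Dunly → Marden → Fenn → Jorvik → Linby = 15 mi.

15 mi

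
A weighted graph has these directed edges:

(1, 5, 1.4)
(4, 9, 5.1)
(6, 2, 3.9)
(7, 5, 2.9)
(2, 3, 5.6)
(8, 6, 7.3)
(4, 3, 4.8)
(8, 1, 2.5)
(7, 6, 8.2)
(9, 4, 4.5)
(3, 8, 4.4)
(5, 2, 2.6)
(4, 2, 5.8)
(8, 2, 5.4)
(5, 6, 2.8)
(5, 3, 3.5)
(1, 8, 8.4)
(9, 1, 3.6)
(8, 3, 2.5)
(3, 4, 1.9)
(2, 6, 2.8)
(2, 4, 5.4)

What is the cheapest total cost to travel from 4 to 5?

10.1

Shortest distances from 4:
4: 0
3: 4.8  (via 4)
9: 5.1  (via 4)
2: 5.8  (via 4)
6: 8.6  (via 2)
1: 8.7  (via 9)
8: 9.2  (via 3)
5: 10.1  (via 1)
Shortest route: 4–9–1–5 = 10.1.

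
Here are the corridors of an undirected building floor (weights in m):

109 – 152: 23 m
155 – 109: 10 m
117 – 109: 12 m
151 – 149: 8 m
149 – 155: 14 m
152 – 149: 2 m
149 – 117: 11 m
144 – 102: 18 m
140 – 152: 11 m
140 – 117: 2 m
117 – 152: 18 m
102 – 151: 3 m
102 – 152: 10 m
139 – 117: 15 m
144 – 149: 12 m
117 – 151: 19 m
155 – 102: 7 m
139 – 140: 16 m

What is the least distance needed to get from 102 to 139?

37 m

Shortest distances from 102:
102: 0
151: 3  (via 102)
155: 7  (via 102)
152: 10  (via 102)
149: 11  (via 151)
109: 17  (via 155)
144: 18  (via 102)
140: 21  (via 152)
117: 22  (via 151)
139: 37  (via 140)
Shortest route: 102 → 152 → 140 → 139 = 37 m.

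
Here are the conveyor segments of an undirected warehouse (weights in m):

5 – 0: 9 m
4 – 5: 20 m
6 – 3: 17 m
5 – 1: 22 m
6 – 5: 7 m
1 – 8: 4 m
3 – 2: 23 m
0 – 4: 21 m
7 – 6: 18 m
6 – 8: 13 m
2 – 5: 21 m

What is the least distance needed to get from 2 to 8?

Candidate routes:
2 - 5 - 6 - 8: 21+7+13 = 41
2 - 5 - 1 - 8: 21+22+4 = 47
2 - 3 - 6 - 5 - 1 - 8: 23+17+7+22+4 = 73
2 - 3 - 6 - 8: 23+17+13 = 53
Cheapest is 2 - 5 - 6 - 8 at 41 m.

41 m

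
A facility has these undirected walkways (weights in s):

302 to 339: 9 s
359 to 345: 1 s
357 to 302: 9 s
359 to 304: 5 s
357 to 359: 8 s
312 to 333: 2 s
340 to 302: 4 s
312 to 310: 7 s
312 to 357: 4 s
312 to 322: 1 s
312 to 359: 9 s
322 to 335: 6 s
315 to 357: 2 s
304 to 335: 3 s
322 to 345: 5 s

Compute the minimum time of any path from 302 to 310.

Enumerating some paths:
302 - 357 - 359 - 345 - 322 - 312 - 310: 9+8+1+5+1+7 = 31
302 - 357 - 359 - 312 - 310: 9+8+9+7 = 33
302 - 357 - 312 - 310: 9+4+7 = 20
The minimum is 20 s via 302 - 357 - 312 - 310.

20 s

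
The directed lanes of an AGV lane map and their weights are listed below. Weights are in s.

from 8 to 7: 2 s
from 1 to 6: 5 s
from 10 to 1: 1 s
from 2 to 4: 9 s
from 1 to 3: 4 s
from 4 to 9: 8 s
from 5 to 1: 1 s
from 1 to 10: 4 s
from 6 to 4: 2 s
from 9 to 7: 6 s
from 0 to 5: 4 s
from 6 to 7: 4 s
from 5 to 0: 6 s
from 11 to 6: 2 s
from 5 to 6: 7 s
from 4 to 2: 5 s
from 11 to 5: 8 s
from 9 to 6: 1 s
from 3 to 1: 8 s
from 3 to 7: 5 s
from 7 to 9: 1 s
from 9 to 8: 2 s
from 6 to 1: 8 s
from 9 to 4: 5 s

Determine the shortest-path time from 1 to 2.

12 s

Candidate routes:
1–6–4–2: 5+2+5 = 12
1–3–7–9–6–4–2: 4+5+1+1+2+5 = 18
1–3–7–9–4–2: 4+5+1+5+5 = 20
The minimum is 12 s via 1–6–4–2.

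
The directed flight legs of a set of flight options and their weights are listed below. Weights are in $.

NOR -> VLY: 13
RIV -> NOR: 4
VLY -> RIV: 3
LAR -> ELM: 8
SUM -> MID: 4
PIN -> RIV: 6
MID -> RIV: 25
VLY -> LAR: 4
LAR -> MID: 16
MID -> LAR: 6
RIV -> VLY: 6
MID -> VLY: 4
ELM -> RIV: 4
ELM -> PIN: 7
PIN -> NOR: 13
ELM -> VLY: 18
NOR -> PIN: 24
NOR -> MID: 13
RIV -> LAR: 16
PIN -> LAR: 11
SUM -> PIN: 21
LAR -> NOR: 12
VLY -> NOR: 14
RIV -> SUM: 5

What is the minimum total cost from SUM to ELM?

Settle nodes by increasing distance from SUM:
SUM: 0
MID: 4  (via SUM)
VLY: 8  (via MID)
LAR: 10  (via MID)
RIV: 11  (via VLY)
NOR: 15  (via RIV)
ELM: 18  (via LAR)
Shortest route: SUM → MID → LAR → ELM = $18.

$18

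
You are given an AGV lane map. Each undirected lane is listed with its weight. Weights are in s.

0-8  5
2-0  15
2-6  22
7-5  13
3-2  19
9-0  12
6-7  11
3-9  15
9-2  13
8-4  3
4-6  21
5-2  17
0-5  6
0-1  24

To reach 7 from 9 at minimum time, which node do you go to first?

Compare a few routes:
9–2–0–5–7: 13+15+6+13 = 47
9–2–5–7: 13+17+13 = 43
9–0–5–7: 12+6+13 = 31
9–2–6–7: 13+22+11 = 46
The minimum is 31 s via 9–0–5–7.
So from 9 the first move is to 0.

0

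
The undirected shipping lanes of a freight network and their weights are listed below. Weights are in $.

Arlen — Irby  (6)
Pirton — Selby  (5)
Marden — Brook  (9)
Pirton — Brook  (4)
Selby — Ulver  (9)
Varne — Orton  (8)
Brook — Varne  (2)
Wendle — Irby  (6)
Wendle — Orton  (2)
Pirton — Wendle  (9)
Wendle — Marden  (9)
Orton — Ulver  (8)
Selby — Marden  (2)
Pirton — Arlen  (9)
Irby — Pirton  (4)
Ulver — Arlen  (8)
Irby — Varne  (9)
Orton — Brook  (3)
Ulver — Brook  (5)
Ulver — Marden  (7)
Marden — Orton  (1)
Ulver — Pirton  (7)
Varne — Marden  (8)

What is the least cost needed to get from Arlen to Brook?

$13

Compare a few routes:
Arlen → Irby → Varne → Brook: 6+9+2 = 17
Arlen → Irby → Pirton → Brook: 6+4+4 = 14
Arlen → Irby → Wendle → Orton → Brook: 6+6+2+3 = 17
Arlen → Ulver → Brook: 8+5 = 13
Cheapest is Arlen → Ulver → Brook at $13.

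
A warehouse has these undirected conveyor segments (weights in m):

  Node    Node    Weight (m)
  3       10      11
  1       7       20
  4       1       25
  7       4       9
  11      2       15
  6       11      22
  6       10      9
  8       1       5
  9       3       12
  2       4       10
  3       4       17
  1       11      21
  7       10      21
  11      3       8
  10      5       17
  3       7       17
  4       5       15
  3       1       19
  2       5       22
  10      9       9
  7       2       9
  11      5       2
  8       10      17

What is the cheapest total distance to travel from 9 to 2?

Candidate routes:
9 - 3 - 11 - 2: 12+8+15 = 35
9 - 10 - 7 - 2: 9+21+9 = 39
9 - 3 - 7 - 2: 12+17+9 = 38
Cheapest is 9 - 3 - 11 - 2 at 35 m.

35 m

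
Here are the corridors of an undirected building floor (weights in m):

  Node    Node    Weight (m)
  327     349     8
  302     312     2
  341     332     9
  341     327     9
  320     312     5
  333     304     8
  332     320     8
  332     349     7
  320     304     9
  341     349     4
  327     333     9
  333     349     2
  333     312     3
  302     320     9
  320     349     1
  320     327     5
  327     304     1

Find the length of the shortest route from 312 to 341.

9 m

Running Dijkstra from 312:
312: 0
302: 2  (via 312)
333: 3  (via 312)
349: 5  (via 333)
320: 5  (via 312)
341: 9  (via 349)
Shortest route: 312–333–349–341 = 9 m.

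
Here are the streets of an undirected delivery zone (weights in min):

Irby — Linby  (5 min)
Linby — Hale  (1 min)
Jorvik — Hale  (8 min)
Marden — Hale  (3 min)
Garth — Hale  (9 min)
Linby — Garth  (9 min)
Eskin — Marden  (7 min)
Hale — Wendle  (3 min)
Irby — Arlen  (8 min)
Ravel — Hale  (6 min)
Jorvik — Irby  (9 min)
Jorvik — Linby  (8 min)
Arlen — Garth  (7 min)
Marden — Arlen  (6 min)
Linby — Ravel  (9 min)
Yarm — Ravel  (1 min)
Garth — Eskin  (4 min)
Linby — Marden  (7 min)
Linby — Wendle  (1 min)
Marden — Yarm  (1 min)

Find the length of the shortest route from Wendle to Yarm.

6 min

Compare a few routes:
Wendle → Hale → Marden → Yarm: 3+3+1 = 7
Wendle → Linby → Hale → Marden → Yarm: 1+1+3+1 = 6
The minimum is 6 min via Wendle → Linby → Hale → Marden → Yarm.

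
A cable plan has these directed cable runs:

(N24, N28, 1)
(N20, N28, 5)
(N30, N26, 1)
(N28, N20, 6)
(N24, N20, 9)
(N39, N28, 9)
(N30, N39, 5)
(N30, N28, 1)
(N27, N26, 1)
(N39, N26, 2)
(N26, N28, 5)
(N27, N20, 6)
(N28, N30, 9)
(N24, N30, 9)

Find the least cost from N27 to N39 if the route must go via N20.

Shortest N27→N20: N27–N20 = 6
Best N20 to N39: N20–N28–N30–N39 costing 19
Total via N20: 6 + 19 = 25.

25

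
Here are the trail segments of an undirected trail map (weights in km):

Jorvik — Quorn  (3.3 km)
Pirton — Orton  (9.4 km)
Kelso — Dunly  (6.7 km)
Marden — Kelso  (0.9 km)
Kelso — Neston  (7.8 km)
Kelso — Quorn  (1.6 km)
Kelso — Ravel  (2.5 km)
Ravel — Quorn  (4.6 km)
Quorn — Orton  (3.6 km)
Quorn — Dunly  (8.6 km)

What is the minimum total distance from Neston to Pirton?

Enumerating some paths:
Neston - Kelso - Ravel - Quorn - Orton - Pirton: 7.8+2.5+4.6+3.6+9.4 = 27.9
Neston - Kelso - Dunly - Quorn - Orton - Pirton: 7.8+6.7+8.6+3.6+9.4 = 36.1
Neston - Kelso - Quorn - Orton - Pirton: 7.8+1.6+3.6+9.4 = 22.4
The minimum is 22.4 km via Neston - Kelso - Quorn - Orton - Pirton.

22.4 km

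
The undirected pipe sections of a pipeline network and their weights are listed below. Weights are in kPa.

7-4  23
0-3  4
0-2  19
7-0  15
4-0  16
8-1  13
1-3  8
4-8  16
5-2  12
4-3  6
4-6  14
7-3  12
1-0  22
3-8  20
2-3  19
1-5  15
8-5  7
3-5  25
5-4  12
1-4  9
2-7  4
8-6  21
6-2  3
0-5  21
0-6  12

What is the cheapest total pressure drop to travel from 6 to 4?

14 kPa

Enumerating some paths:
6 → 4: 14 = 14
6 → 2 → 7 → 3 → 4: 3+4+12+6 = 25
6 → 0 → 3 → 4: 12+4+6 = 22
6 → 2 → 5 → 4: 3+12+12 = 27
The minimum is 14 kPa via 6 → 4.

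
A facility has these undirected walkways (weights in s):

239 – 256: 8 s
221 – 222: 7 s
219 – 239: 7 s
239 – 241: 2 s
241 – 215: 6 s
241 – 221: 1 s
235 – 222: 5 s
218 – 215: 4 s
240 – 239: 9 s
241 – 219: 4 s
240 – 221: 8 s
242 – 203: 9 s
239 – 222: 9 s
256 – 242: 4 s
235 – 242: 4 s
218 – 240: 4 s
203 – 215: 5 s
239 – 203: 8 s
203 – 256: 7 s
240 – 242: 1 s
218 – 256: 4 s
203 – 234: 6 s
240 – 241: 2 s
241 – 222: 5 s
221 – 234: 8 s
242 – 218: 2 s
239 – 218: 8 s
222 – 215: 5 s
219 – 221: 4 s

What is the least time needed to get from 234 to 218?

14 s

Settle nodes by increasing distance from 234:
234: 0
203: 6  (via 234)
221: 8  (via 234)
241: 9  (via 221)
239: 11  (via 241)
215: 11  (via 203)
240: 11  (via 241)
219: 12  (via 221)
242: 12  (via 240)
256: 13  (via 203)
222: 14  (via 241)
218: 14  (via 242)
Shortest route: 234–221–241–240–242–218 = 14 s.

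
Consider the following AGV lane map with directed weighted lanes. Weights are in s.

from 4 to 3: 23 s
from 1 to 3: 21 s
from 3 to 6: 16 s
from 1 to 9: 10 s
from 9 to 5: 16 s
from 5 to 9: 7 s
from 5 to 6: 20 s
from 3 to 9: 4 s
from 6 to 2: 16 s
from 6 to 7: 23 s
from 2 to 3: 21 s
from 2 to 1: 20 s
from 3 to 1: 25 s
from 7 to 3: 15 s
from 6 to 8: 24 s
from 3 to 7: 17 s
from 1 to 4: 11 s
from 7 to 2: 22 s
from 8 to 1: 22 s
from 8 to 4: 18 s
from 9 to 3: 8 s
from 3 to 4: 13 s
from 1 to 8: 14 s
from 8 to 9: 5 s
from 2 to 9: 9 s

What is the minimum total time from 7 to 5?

Shortest distances from 7:
7: 0
3: 15  (via 7)
9: 19  (via 3)
2: 22  (via 7)
4: 28  (via 3)
6: 31  (via 3)
5: 35  (via 9)
Shortest route: 7–3–9–5 = 35 s.

35 s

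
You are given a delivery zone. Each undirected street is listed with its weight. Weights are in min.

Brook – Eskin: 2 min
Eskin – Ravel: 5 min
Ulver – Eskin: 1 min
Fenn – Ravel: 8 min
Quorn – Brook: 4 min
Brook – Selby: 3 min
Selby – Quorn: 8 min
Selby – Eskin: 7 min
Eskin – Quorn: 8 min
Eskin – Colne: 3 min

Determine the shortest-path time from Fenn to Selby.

Shortest distances from Fenn:
Fenn: 0
Ravel: 8  (via Fenn)
Eskin: 13  (via Ravel)
Ulver: 14  (via Eskin)
Brook: 15  (via Eskin)
Colne: 16  (via Eskin)
Selby: 18  (via Brook)
Shortest route: Fenn–Ravel–Eskin–Brook–Selby = 18 min.

18 min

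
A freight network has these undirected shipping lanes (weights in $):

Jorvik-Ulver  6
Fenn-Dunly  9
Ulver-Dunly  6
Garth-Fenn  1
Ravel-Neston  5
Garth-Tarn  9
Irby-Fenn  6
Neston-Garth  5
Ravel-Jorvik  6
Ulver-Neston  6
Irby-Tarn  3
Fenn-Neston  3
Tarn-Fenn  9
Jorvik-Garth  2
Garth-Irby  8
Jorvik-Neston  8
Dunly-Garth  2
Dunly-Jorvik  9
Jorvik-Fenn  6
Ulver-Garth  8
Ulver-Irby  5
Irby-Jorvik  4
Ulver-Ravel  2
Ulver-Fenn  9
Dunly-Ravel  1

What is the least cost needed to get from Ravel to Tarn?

Compare a few routes:
Ravel - Dunly - Garth - Tarn: 1+2+9 = 12
Ravel - Dunly - Garth - Jorvik - Irby - Tarn: 1+2+2+4+3 = 12
Ravel - Jorvik - Irby - Tarn: 6+4+3 = 13
Ravel - Ulver - Irby - Tarn: 2+5+3 = 10
Cheapest is Ravel - Ulver - Irby - Tarn at $10.

$10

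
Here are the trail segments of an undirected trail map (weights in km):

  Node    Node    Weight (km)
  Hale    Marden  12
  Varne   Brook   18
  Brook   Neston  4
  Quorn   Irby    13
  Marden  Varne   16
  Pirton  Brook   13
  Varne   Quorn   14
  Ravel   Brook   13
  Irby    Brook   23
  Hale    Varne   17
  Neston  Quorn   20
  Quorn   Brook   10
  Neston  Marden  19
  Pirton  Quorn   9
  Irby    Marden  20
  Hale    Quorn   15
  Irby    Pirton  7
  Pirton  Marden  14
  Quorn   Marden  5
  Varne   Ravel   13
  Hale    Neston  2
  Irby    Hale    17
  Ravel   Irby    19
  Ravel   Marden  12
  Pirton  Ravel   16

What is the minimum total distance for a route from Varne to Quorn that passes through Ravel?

30 km

Shortest Varne→Ravel: Varne → Ravel = 13
Shortest Ravel→Quorn: Ravel → Marden → Quorn = 17
Total via Ravel: 13 + 17 = 30 km.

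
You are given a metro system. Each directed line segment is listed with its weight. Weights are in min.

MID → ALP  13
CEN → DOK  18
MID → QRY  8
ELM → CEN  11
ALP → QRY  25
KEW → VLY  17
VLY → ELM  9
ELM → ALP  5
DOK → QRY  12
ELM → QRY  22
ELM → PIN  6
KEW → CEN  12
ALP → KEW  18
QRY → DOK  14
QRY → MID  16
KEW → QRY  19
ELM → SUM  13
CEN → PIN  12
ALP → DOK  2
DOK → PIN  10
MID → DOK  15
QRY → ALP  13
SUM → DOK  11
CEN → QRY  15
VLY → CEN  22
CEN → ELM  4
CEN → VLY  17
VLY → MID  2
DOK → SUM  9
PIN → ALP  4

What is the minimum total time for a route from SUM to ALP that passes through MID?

Best SUM to MID: SUM → DOK → QRY → MID costing 39
Best MID to ALP: MID → ALP costing 13
Total via MID: 39 + 13 = 52 min.

52 min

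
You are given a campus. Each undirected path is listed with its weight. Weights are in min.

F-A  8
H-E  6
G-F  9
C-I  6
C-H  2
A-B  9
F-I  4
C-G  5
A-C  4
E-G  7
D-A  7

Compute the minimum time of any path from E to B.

21 min

Settle nodes by increasing distance from E:
E: 0
H: 6  (via E)
G: 7  (via E)
C: 8  (via H)
A: 12  (via C)
I: 14  (via C)
F: 16  (via G)
D: 19  (via A)
B: 21  (via A)
Shortest route: E–H–C–A–B = 21 min.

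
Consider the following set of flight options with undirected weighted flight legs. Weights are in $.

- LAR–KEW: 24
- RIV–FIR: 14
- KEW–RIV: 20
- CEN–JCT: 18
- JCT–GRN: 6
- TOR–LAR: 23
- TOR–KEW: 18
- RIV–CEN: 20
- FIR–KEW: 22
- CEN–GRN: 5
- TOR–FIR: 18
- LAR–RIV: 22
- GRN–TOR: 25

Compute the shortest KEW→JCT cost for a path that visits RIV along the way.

Best KEW to RIV: KEW → RIV costing 20
Shortest RIV→JCT: RIV → CEN → GRN → JCT = 31
Total via RIV: 20 + 31 = $51.

$51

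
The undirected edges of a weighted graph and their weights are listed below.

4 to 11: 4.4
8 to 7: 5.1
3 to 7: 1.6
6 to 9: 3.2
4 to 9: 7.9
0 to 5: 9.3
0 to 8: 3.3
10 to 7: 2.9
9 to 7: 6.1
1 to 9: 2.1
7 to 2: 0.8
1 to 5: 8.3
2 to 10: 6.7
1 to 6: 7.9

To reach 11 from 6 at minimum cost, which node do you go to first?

9

Compare a few routes:
6 - 9 - 4 - 11: 3.2+7.9+4.4 = 15.5
6 - 1 - 9 - 4 - 11: 7.9+2.1+7.9+4.4 = 22.3
The minimum is 15.5 via 6 - 9 - 4 - 11.
So from 6 the first move is to 9.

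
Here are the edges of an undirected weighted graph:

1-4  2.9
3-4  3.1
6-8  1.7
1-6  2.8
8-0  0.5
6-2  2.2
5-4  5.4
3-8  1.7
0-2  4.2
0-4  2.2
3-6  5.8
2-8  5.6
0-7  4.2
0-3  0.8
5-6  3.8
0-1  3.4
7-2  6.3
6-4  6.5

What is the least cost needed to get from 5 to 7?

10.2

Shortest distances from 5:
5: 0
6: 3.8  (via 5)
4: 5.4  (via 5)
8: 5.5  (via 6)
0: 6  (via 8)
2: 6  (via 6)
1: 6.6  (via 6)
3: 6.8  (via 0)
7: 10.2  (via 0)
Shortest route: 5 → 6 → 8 → 0 → 7 = 10.2.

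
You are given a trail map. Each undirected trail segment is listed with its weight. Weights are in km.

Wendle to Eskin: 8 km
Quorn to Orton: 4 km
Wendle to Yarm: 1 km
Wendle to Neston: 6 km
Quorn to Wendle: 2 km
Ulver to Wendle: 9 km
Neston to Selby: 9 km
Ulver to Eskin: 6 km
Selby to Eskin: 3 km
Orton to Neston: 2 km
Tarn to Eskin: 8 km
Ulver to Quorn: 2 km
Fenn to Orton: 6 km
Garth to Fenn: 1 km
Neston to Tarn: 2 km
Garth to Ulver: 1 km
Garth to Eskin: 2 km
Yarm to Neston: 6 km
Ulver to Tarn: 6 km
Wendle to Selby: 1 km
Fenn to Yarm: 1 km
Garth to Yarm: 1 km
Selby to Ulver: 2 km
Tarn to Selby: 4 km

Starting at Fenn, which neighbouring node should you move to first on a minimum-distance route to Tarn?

Yarm

Enumerating some paths:
Fenn - Garth - Ulver - Tarn: 1+1+6 = 8
Fenn - Garth - Ulver - Selby - Tarn: 1+1+2+4 = 8
Fenn - Yarm - Wendle - Selby - Tarn: 1+1+1+4 = 7
Fenn - Garth - Yarm - Wendle - Selby - Tarn: 1+1+1+1+4 = 8
Cheapest is Fenn - Yarm - Wendle - Selby - Tarn at 7 km.
So from Fenn the first move is to Yarm.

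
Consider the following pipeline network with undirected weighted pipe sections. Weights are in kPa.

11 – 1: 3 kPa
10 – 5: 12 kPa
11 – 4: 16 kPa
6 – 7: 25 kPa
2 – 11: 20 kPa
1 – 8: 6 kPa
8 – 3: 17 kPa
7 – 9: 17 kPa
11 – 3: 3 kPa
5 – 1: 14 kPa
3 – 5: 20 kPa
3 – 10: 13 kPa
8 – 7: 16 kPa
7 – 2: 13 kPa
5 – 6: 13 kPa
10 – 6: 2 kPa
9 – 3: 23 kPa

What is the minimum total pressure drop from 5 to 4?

33 kPa

Candidate routes:
5 - 1 - 11 - 4: 14+3+16 = 33
5 - 3 - 11 - 4: 20+3+16 = 39
The minimum is 33 kPa via 5 - 1 - 11 - 4.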